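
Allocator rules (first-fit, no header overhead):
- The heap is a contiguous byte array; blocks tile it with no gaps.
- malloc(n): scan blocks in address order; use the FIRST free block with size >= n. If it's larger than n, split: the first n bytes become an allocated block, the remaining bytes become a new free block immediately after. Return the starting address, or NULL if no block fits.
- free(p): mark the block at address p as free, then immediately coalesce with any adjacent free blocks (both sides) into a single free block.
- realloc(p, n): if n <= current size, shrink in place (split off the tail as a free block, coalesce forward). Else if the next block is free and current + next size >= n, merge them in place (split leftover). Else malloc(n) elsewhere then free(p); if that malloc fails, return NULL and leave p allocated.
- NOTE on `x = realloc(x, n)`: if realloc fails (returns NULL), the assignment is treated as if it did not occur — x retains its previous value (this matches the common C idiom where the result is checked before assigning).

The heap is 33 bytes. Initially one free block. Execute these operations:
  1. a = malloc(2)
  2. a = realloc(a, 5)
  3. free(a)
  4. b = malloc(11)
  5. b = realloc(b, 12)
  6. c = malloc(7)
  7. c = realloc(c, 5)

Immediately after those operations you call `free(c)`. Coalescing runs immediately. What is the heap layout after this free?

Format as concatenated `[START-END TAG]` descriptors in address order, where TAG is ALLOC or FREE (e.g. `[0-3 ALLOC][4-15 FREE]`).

Answer: [0-11 ALLOC][12-32 FREE]

Derivation:
Op 1: a = malloc(2) -> a = 0; heap: [0-1 ALLOC][2-32 FREE]
Op 2: a = realloc(a, 5) -> a = 0; heap: [0-4 ALLOC][5-32 FREE]
Op 3: free(a) -> (freed a); heap: [0-32 FREE]
Op 4: b = malloc(11) -> b = 0; heap: [0-10 ALLOC][11-32 FREE]
Op 5: b = realloc(b, 12) -> b = 0; heap: [0-11 ALLOC][12-32 FREE]
Op 6: c = malloc(7) -> c = 12; heap: [0-11 ALLOC][12-18 ALLOC][19-32 FREE]
Op 7: c = realloc(c, 5) -> c = 12; heap: [0-11 ALLOC][12-16 ALLOC][17-32 FREE]
free(c): c = 12 -> block [12-16 ALLOC]; mark free, coalesce with adjacent free neighbors -> [0-11 ALLOC][12-32 FREE]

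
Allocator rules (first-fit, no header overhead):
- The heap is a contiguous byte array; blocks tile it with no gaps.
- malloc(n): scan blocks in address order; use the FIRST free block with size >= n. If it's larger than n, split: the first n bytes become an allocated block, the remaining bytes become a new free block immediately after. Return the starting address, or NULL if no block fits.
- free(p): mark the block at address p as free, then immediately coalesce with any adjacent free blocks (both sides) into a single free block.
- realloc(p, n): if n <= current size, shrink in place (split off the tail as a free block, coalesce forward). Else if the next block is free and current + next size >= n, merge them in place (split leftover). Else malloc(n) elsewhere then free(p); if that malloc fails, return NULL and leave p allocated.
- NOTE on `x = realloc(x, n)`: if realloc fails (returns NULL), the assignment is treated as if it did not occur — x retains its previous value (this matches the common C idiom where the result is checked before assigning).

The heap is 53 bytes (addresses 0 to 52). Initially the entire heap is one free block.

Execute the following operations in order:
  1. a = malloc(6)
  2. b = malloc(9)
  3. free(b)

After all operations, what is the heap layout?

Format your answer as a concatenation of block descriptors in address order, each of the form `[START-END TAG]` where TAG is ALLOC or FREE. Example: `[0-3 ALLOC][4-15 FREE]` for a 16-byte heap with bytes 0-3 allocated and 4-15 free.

Answer: [0-5 ALLOC][6-52 FREE]

Derivation:
Op 1: a = malloc(6) -> a = 0; heap: [0-5 ALLOC][6-52 FREE]
Op 2: b = malloc(9) -> b = 6; heap: [0-5 ALLOC][6-14 ALLOC][15-52 FREE]
Op 3: free(b) -> (freed b); heap: [0-5 ALLOC][6-52 FREE]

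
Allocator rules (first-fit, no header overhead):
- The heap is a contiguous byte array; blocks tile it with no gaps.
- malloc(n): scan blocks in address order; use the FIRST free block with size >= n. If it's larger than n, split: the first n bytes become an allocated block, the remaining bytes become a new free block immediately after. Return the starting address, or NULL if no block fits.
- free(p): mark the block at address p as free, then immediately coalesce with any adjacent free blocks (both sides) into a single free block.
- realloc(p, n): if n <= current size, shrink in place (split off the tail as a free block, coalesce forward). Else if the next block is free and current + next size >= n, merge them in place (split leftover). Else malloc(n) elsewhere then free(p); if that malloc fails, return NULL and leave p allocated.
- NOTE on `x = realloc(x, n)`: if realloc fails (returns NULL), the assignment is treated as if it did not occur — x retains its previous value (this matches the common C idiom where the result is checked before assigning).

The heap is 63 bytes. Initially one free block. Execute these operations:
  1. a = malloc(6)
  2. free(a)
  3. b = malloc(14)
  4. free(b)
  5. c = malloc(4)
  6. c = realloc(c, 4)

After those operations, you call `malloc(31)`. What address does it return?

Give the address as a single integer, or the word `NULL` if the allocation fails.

Answer: 4

Derivation:
Op 1: a = malloc(6) -> a = 0; heap: [0-5 ALLOC][6-62 FREE]
Op 2: free(a) -> (freed a); heap: [0-62 FREE]
Op 3: b = malloc(14) -> b = 0; heap: [0-13 ALLOC][14-62 FREE]
Op 4: free(b) -> (freed b); heap: [0-62 FREE]
Op 5: c = malloc(4) -> c = 0; heap: [0-3 ALLOC][4-62 FREE]
Op 6: c = realloc(c, 4) -> c = 0; heap: [0-3 ALLOC][4-62 FREE]
malloc(31): first-fit scan over [0-3 ALLOC][4-62 FREE] -> 4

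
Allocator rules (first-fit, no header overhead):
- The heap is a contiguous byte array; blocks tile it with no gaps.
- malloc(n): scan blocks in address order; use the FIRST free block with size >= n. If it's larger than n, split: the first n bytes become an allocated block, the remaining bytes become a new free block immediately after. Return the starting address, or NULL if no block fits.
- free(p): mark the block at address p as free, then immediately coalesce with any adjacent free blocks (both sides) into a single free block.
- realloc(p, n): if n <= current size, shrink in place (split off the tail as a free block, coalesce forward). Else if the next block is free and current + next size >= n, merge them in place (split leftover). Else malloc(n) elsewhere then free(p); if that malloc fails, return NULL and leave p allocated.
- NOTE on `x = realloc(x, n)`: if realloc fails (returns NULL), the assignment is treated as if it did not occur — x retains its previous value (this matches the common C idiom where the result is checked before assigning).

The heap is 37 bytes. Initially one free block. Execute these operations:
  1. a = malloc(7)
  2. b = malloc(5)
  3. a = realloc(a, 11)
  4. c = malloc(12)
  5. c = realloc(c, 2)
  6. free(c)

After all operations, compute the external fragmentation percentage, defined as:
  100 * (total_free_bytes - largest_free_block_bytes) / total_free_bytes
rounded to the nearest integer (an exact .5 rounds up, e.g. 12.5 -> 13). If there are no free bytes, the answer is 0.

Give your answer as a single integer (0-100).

Op 1: a = malloc(7) -> a = 0; heap: [0-6 ALLOC][7-36 FREE]
Op 2: b = malloc(5) -> b = 7; heap: [0-6 ALLOC][7-11 ALLOC][12-36 FREE]
Op 3: a = realloc(a, 11) -> a = 12; heap: [0-6 FREE][7-11 ALLOC][12-22 ALLOC][23-36 FREE]
Op 4: c = malloc(12) -> c = 23; heap: [0-6 FREE][7-11 ALLOC][12-22 ALLOC][23-34 ALLOC][35-36 FREE]
Op 5: c = realloc(c, 2) -> c = 23; heap: [0-6 FREE][7-11 ALLOC][12-22 ALLOC][23-24 ALLOC][25-36 FREE]
Op 6: free(c) -> (freed c); heap: [0-6 FREE][7-11 ALLOC][12-22 ALLOC][23-36 FREE]
Free blocks: [7 14] total_free=21 largest=14 -> 100*(21-14)/21 = 700/21 ≈ 33.333 -> rounds to 33

Answer: 33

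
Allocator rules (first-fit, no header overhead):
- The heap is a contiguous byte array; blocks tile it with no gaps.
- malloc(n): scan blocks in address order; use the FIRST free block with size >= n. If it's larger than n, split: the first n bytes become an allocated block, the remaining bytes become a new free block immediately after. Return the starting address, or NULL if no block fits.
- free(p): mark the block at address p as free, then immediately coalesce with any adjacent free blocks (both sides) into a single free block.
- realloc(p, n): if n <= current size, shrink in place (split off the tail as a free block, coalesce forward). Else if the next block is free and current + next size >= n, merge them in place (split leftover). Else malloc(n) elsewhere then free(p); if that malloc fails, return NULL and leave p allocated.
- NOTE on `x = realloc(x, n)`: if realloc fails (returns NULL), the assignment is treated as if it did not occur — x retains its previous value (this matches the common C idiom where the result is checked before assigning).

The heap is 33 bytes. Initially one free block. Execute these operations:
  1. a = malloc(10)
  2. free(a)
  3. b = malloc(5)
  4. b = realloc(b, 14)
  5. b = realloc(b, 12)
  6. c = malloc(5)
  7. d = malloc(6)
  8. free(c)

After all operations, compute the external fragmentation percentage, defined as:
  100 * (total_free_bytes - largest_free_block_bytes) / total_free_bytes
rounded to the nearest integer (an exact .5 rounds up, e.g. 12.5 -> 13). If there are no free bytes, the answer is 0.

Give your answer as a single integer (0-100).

Op 1: a = malloc(10) -> a = 0; heap: [0-9 ALLOC][10-32 FREE]
Op 2: free(a) -> (freed a); heap: [0-32 FREE]
Op 3: b = malloc(5) -> b = 0; heap: [0-4 ALLOC][5-32 FREE]
Op 4: b = realloc(b, 14) -> b = 0; heap: [0-13 ALLOC][14-32 FREE]
Op 5: b = realloc(b, 12) -> b = 0; heap: [0-11 ALLOC][12-32 FREE]
Op 6: c = malloc(5) -> c = 12; heap: [0-11 ALLOC][12-16 ALLOC][17-32 FREE]
Op 7: d = malloc(6) -> d = 17; heap: [0-11 ALLOC][12-16 ALLOC][17-22 ALLOC][23-32 FREE]
Op 8: free(c) -> (freed c); heap: [0-11 ALLOC][12-16 FREE][17-22 ALLOC][23-32 FREE]
Free blocks: [5 10] total_free=15 largest=10 -> 100*(15-10)/15 = 500/15 ≈ 33.333 -> rounds to 33

Answer: 33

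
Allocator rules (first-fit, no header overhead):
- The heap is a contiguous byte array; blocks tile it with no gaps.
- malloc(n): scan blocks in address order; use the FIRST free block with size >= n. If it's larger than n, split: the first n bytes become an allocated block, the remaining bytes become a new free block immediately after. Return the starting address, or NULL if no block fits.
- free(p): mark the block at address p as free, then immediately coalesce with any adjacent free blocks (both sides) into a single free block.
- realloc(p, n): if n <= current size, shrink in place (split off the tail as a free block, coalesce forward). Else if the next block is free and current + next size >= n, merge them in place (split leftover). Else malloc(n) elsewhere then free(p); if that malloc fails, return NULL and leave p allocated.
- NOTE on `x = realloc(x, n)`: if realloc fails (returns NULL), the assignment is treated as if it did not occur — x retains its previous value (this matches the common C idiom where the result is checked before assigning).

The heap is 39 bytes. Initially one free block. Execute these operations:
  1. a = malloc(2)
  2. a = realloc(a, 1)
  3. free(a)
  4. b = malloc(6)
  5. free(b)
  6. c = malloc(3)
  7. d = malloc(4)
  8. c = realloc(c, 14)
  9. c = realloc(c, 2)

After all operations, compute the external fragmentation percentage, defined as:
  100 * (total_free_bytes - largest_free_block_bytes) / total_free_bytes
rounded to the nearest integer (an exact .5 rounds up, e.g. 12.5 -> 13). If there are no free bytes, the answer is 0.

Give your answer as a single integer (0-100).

Op 1: a = malloc(2) -> a = 0; heap: [0-1 ALLOC][2-38 FREE]
Op 2: a = realloc(a, 1) -> a = 0; heap: [0-0 ALLOC][1-38 FREE]
Op 3: free(a) -> (freed a); heap: [0-38 FREE]
Op 4: b = malloc(6) -> b = 0; heap: [0-5 ALLOC][6-38 FREE]
Op 5: free(b) -> (freed b); heap: [0-38 FREE]
Op 6: c = malloc(3) -> c = 0; heap: [0-2 ALLOC][3-38 FREE]
Op 7: d = malloc(4) -> d = 3; heap: [0-2 ALLOC][3-6 ALLOC][7-38 FREE]
Op 8: c = realloc(c, 14) -> c = 7; heap: [0-2 FREE][3-6 ALLOC][7-20 ALLOC][21-38 FREE]
Op 9: c = realloc(c, 2) -> c = 7; heap: [0-2 FREE][3-6 ALLOC][7-8 ALLOC][9-38 FREE]
Free blocks: [3 30] total_free=33 largest=30 -> 100*(33-30)/33 = 300/33 ≈ 9.091 -> rounds to 9

Answer: 9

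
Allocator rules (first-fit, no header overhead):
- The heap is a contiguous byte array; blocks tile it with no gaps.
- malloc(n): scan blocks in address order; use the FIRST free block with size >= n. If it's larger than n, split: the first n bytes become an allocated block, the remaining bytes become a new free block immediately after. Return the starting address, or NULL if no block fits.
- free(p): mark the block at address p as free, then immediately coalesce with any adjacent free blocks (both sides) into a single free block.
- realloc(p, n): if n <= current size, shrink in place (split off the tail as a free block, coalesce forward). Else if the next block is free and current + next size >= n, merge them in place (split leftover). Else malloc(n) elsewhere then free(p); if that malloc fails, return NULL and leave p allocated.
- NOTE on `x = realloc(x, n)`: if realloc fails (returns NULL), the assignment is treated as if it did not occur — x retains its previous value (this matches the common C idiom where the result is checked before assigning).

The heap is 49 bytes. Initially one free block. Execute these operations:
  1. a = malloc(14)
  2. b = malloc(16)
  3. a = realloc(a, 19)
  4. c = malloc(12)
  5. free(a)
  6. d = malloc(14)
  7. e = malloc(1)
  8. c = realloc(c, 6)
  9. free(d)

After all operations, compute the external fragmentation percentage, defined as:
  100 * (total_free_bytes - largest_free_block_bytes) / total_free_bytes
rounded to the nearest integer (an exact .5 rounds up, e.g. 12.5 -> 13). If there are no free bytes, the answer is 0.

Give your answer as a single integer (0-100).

Answer: 27

Derivation:
Op 1: a = malloc(14) -> a = 0; heap: [0-13 ALLOC][14-48 FREE]
Op 2: b = malloc(16) -> b = 14; heap: [0-13 ALLOC][14-29 ALLOC][30-48 FREE]
Op 3: a = realloc(a, 19) -> a = 30; heap: [0-13 FREE][14-29 ALLOC][30-48 ALLOC]
Op 4: c = malloc(12) -> c = 0; heap: [0-11 ALLOC][12-13 FREE][14-29 ALLOC][30-48 ALLOC]
Op 5: free(a) -> (freed a); heap: [0-11 ALLOC][12-13 FREE][14-29 ALLOC][30-48 FREE]
Op 6: d = malloc(14) -> d = 30; heap: [0-11 ALLOC][12-13 FREE][14-29 ALLOC][30-43 ALLOC][44-48 FREE]
Op 7: e = malloc(1) -> e = 12; heap: [0-11 ALLOC][12-12 ALLOC][13-13 FREE][14-29 ALLOC][30-43 ALLOC][44-48 FREE]
Op 8: c = realloc(c, 6) -> c = 0; heap: [0-5 ALLOC][6-11 FREE][12-12 ALLOC][13-13 FREE][14-29 ALLOC][30-43 ALLOC][44-48 FREE]
Op 9: free(d) -> (freed d); heap: [0-5 ALLOC][6-11 FREE][12-12 ALLOC][13-13 FREE][14-29 ALLOC][30-48 FREE]
Free blocks: [6 1 19] total_free=26 largest=19 -> 100*(26-19)/26 = 700/26 ≈ 26.923 -> rounds to 27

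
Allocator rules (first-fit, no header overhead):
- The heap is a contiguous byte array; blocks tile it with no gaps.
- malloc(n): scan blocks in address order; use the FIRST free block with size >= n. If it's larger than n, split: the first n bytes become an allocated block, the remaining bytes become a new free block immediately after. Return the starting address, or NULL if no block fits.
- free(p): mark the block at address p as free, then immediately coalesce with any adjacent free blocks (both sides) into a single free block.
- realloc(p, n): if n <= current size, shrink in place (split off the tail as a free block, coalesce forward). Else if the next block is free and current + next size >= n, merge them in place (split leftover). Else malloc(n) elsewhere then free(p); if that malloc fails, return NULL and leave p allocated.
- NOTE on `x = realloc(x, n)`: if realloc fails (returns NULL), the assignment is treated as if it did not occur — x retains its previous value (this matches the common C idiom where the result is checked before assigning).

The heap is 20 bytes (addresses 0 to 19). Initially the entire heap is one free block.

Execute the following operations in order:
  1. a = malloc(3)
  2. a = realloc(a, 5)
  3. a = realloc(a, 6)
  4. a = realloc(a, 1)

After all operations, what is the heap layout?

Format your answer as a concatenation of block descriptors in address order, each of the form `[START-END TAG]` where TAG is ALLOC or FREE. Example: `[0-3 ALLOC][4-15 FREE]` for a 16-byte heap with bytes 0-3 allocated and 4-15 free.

Op 1: a = malloc(3) -> a = 0; heap: [0-2 ALLOC][3-19 FREE]
Op 2: a = realloc(a, 5) -> a = 0; heap: [0-4 ALLOC][5-19 FREE]
Op 3: a = realloc(a, 6) -> a = 0; heap: [0-5 ALLOC][6-19 FREE]
Op 4: a = realloc(a, 1) -> a = 0; heap: [0-0 ALLOC][1-19 FREE]

Answer: [0-0 ALLOC][1-19 FREE]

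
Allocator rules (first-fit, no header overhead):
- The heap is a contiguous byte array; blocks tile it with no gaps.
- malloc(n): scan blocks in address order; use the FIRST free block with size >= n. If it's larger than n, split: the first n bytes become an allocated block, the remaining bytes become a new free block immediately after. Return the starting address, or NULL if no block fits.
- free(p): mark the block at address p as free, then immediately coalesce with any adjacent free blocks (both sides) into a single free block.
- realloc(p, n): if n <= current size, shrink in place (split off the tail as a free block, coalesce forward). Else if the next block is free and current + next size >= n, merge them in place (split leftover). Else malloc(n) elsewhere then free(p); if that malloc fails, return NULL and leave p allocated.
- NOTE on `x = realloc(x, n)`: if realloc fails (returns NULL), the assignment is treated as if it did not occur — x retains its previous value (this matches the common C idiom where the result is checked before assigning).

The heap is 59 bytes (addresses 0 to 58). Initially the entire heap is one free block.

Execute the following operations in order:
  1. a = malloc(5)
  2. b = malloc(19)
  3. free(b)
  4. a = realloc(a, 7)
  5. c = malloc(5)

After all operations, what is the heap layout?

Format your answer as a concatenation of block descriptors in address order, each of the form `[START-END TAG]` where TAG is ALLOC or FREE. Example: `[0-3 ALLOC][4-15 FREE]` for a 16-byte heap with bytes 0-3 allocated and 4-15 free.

Op 1: a = malloc(5) -> a = 0; heap: [0-4 ALLOC][5-58 FREE]
Op 2: b = malloc(19) -> b = 5; heap: [0-4 ALLOC][5-23 ALLOC][24-58 FREE]
Op 3: free(b) -> (freed b); heap: [0-4 ALLOC][5-58 FREE]
Op 4: a = realloc(a, 7) -> a = 0; heap: [0-6 ALLOC][7-58 FREE]
Op 5: c = malloc(5) -> c = 7; heap: [0-6 ALLOC][7-11 ALLOC][12-58 FREE]

Answer: [0-6 ALLOC][7-11 ALLOC][12-58 FREE]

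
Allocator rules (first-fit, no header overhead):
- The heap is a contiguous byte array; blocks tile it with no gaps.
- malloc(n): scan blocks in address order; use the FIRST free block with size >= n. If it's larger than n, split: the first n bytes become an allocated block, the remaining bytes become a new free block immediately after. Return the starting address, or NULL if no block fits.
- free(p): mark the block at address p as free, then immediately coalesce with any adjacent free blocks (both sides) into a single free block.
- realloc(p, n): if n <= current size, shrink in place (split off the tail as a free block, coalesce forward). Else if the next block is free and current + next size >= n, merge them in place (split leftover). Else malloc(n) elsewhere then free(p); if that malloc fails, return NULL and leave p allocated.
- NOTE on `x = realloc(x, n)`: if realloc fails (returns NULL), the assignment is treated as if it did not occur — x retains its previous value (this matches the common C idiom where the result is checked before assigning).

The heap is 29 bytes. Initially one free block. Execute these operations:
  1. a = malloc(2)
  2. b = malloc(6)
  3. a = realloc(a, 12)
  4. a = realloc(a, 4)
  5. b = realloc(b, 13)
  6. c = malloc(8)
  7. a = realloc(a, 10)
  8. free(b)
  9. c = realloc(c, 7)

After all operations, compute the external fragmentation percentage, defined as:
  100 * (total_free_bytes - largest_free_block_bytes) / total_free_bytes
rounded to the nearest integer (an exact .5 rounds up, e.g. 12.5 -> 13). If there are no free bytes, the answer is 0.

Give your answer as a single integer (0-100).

Answer: 6

Derivation:
Op 1: a = malloc(2) -> a = 0; heap: [0-1 ALLOC][2-28 FREE]
Op 2: b = malloc(6) -> b = 2; heap: [0-1 ALLOC][2-7 ALLOC][8-28 FREE]
Op 3: a = realloc(a, 12) -> a = 8; heap: [0-1 FREE][2-7 ALLOC][8-19 ALLOC][20-28 FREE]
Op 4: a = realloc(a, 4) -> a = 8; heap: [0-1 FREE][2-7 ALLOC][8-11 ALLOC][12-28 FREE]
Op 5: b = realloc(b, 13) -> b = 12; heap: [0-7 FREE][8-11 ALLOC][12-24 ALLOC][25-28 FREE]
Op 6: c = malloc(8) -> c = 0; heap: [0-7 ALLOC][8-11 ALLOC][12-24 ALLOC][25-28 FREE]
Op 7: a = realloc(a, 10) -> NULL (a unchanged); heap: [0-7 ALLOC][8-11 ALLOC][12-24 ALLOC][25-28 FREE]
Op 8: free(b) -> (freed b); heap: [0-7 ALLOC][8-11 ALLOC][12-28 FREE]
Op 9: c = realloc(c, 7) -> c = 0; heap: [0-6 ALLOC][7-7 FREE][8-11 ALLOC][12-28 FREE]
Free blocks: [1 17] total_free=18 largest=17 -> 100*(18-17)/18 = 100/18 ≈ 5.556 -> rounds to 6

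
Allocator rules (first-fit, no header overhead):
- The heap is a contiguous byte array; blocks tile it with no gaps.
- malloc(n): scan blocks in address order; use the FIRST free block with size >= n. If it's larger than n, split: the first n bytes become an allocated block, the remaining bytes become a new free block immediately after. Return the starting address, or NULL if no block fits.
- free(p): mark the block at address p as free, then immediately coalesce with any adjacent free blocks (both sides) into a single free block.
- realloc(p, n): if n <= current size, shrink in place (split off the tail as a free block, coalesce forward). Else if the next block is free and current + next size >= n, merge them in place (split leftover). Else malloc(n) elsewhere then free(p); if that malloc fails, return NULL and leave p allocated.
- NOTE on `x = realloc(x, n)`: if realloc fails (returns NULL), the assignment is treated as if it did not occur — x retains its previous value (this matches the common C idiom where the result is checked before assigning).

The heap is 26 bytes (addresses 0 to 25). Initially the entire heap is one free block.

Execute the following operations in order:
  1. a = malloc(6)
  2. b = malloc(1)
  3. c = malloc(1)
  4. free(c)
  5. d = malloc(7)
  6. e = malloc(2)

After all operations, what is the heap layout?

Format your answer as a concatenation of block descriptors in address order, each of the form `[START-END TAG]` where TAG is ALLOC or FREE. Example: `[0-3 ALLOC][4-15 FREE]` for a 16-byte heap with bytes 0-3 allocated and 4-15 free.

Op 1: a = malloc(6) -> a = 0; heap: [0-5 ALLOC][6-25 FREE]
Op 2: b = malloc(1) -> b = 6; heap: [0-5 ALLOC][6-6 ALLOC][7-25 FREE]
Op 3: c = malloc(1) -> c = 7; heap: [0-5 ALLOC][6-6 ALLOC][7-7 ALLOC][8-25 FREE]
Op 4: free(c) -> (freed c); heap: [0-5 ALLOC][6-6 ALLOC][7-25 FREE]
Op 5: d = malloc(7) -> d = 7; heap: [0-5 ALLOC][6-6 ALLOC][7-13 ALLOC][14-25 FREE]
Op 6: e = malloc(2) -> e = 14; heap: [0-5 ALLOC][6-6 ALLOC][7-13 ALLOC][14-15 ALLOC][16-25 FREE]

Answer: [0-5 ALLOC][6-6 ALLOC][7-13 ALLOC][14-15 ALLOC][16-25 FREE]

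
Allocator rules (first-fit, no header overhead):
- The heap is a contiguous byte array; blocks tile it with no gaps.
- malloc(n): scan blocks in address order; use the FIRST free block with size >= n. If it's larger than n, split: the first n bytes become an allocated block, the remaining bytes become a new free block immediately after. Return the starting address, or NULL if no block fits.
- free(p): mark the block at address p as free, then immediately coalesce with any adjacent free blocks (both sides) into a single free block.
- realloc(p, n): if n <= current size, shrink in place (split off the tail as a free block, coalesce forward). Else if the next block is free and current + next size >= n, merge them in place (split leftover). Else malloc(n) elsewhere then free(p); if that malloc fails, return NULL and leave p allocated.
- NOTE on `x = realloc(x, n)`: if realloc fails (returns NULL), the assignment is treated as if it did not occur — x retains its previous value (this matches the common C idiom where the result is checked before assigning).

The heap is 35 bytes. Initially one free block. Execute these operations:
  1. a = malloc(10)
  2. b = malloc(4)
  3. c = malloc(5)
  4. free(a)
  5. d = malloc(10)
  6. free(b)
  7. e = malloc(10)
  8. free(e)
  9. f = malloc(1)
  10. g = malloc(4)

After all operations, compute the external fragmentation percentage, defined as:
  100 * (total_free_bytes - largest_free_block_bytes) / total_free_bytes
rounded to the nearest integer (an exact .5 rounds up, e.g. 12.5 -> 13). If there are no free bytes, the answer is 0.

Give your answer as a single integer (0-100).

Op 1: a = malloc(10) -> a = 0; heap: [0-9 ALLOC][10-34 FREE]
Op 2: b = malloc(4) -> b = 10; heap: [0-9 ALLOC][10-13 ALLOC][14-34 FREE]
Op 3: c = malloc(5) -> c = 14; heap: [0-9 ALLOC][10-13 ALLOC][14-18 ALLOC][19-34 FREE]
Op 4: free(a) -> (freed a); heap: [0-9 FREE][10-13 ALLOC][14-18 ALLOC][19-34 FREE]
Op 5: d = malloc(10) -> d = 0; heap: [0-9 ALLOC][10-13 ALLOC][14-18 ALLOC][19-34 FREE]
Op 6: free(b) -> (freed b); heap: [0-9 ALLOC][10-13 FREE][14-18 ALLOC][19-34 FREE]
Op 7: e = malloc(10) -> e = 19; heap: [0-9 ALLOC][10-13 FREE][14-18 ALLOC][19-28 ALLOC][29-34 FREE]
Op 8: free(e) -> (freed e); heap: [0-9 ALLOC][10-13 FREE][14-18 ALLOC][19-34 FREE]
Op 9: f = malloc(1) -> f = 10; heap: [0-9 ALLOC][10-10 ALLOC][11-13 FREE][14-18 ALLOC][19-34 FREE]
Op 10: g = malloc(4) -> g = 19; heap: [0-9 ALLOC][10-10 ALLOC][11-13 FREE][14-18 ALLOC][19-22 ALLOC][23-34 FREE]
Free blocks: [3 12] total_free=15 largest=12 -> 100*(15-12)/15 = 300/15 = 20

Answer: 20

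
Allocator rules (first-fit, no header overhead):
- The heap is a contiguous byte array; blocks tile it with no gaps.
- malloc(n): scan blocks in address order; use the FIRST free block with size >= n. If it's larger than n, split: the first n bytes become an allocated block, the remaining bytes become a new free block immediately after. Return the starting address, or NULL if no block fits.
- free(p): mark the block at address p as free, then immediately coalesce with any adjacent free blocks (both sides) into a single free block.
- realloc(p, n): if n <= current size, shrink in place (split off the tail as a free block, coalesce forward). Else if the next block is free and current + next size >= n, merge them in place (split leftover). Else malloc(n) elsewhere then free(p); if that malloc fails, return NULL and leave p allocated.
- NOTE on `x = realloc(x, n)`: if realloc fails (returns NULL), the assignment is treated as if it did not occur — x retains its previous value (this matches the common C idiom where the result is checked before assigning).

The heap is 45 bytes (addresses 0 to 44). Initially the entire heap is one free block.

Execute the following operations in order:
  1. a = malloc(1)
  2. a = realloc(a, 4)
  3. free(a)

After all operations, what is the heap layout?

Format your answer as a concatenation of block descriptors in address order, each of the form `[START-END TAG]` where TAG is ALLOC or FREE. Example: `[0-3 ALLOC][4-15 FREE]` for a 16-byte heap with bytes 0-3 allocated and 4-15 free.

Answer: [0-44 FREE]

Derivation:
Op 1: a = malloc(1) -> a = 0; heap: [0-0 ALLOC][1-44 FREE]
Op 2: a = realloc(a, 4) -> a = 0; heap: [0-3 ALLOC][4-44 FREE]
Op 3: free(a) -> (freed a); heap: [0-44 FREE]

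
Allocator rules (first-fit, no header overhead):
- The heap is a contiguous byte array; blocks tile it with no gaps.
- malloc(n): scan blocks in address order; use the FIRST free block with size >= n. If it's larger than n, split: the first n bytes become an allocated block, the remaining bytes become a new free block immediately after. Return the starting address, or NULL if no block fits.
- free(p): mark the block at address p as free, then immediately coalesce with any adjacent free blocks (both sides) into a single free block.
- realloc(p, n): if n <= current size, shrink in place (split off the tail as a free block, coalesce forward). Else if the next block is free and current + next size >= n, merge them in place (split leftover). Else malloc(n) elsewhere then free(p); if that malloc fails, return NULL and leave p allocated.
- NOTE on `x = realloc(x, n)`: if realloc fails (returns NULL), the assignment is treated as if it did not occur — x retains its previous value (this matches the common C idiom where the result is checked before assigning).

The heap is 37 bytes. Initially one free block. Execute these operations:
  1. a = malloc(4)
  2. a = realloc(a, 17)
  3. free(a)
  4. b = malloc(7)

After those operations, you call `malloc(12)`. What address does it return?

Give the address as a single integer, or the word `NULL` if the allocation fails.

Op 1: a = malloc(4) -> a = 0; heap: [0-3 ALLOC][4-36 FREE]
Op 2: a = realloc(a, 17) -> a = 0; heap: [0-16 ALLOC][17-36 FREE]
Op 3: free(a) -> (freed a); heap: [0-36 FREE]
Op 4: b = malloc(7) -> b = 0; heap: [0-6 ALLOC][7-36 FREE]
malloc(12): first-fit scan over [0-6 ALLOC][7-36 FREE] -> 7

Answer: 7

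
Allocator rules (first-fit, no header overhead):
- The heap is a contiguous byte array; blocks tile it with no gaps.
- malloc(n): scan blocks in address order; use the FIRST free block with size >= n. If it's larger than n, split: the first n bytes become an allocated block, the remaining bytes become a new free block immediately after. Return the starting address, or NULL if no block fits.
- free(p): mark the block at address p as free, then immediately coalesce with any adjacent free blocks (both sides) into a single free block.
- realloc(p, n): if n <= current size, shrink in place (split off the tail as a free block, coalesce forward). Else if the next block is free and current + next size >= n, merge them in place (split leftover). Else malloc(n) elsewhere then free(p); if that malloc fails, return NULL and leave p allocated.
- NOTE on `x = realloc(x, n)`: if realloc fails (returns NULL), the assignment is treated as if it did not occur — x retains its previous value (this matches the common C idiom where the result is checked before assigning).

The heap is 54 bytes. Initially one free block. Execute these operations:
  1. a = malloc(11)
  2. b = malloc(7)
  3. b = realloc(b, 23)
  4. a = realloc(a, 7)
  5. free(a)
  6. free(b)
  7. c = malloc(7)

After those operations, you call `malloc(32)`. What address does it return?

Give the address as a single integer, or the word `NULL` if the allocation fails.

Op 1: a = malloc(11) -> a = 0; heap: [0-10 ALLOC][11-53 FREE]
Op 2: b = malloc(7) -> b = 11; heap: [0-10 ALLOC][11-17 ALLOC][18-53 FREE]
Op 3: b = realloc(b, 23) -> b = 11; heap: [0-10 ALLOC][11-33 ALLOC][34-53 FREE]
Op 4: a = realloc(a, 7) -> a = 0; heap: [0-6 ALLOC][7-10 FREE][11-33 ALLOC][34-53 FREE]
Op 5: free(a) -> (freed a); heap: [0-10 FREE][11-33 ALLOC][34-53 FREE]
Op 6: free(b) -> (freed b); heap: [0-53 FREE]
Op 7: c = malloc(7) -> c = 0; heap: [0-6 ALLOC][7-53 FREE]
malloc(32): first-fit scan over [0-6 ALLOC][7-53 FREE] -> 7

Answer: 7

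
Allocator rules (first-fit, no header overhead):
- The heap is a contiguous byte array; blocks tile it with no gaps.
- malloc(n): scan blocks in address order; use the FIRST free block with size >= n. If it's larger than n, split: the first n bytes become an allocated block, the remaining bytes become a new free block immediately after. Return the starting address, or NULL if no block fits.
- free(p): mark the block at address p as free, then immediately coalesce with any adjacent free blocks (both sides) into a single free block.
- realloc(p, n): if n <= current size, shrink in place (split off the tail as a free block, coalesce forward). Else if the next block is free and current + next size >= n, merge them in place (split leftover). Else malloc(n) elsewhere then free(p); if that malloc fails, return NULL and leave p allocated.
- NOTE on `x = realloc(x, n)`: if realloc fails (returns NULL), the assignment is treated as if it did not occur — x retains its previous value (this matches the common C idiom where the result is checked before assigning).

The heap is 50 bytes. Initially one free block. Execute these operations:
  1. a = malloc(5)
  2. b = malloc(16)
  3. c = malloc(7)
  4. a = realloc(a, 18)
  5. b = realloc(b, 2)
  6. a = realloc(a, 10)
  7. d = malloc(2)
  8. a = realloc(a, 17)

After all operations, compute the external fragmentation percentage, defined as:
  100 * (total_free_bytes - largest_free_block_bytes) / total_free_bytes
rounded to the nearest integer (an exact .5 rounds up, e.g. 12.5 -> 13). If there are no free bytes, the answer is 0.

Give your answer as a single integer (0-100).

Op 1: a = malloc(5) -> a = 0; heap: [0-4 ALLOC][5-49 FREE]
Op 2: b = malloc(16) -> b = 5; heap: [0-4 ALLOC][5-20 ALLOC][21-49 FREE]
Op 3: c = malloc(7) -> c = 21; heap: [0-4 ALLOC][5-20 ALLOC][21-27 ALLOC][28-49 FREE]
Op 4: a = realloc(a, 18) -> a = 28; heap: [0-4 FREE][5-20 ALLOC][21-27 ALLOC][28-45 ALLOC][46-49 FREE]
Op 5: b = realloc(b, 2) -> b = 5; heap: [0-4 FREE][5-6 ALLOC][7-20 FREE][21-27 ALLOC][28-45 ALLOC][46-49 FREE]
Op 6: a = realloc(a, 10) -> a = 28; heap: [0-4 FREE][5-6 ALLOC][7-20 FREE][21-27 ALLOC][28-37 ALLOC][38-49 FREE]
Op 7: d = malloc(2) -> d = 0; heap: [0-1 ALLOC][2-4 FREE][5-6 ALLOC][7-20 FREE][21-27 ALLOC][28-37 ALLOC][38-49 FREE]
Op 8: a = realloc(a, 17) -> a = 28; heap: [0-1 ALLOC][2-4 FREE][5-6 ALLOC][7-20 FREE][21-27 ALLOC][28-44 ALLOC][45-49 FREE]
Free blocks: [3 14 5] total_free=22 largest=14 -> 100*(22-14)/22 = 800/22 ≈ 36.364 -> rounds to 36

Answer: 36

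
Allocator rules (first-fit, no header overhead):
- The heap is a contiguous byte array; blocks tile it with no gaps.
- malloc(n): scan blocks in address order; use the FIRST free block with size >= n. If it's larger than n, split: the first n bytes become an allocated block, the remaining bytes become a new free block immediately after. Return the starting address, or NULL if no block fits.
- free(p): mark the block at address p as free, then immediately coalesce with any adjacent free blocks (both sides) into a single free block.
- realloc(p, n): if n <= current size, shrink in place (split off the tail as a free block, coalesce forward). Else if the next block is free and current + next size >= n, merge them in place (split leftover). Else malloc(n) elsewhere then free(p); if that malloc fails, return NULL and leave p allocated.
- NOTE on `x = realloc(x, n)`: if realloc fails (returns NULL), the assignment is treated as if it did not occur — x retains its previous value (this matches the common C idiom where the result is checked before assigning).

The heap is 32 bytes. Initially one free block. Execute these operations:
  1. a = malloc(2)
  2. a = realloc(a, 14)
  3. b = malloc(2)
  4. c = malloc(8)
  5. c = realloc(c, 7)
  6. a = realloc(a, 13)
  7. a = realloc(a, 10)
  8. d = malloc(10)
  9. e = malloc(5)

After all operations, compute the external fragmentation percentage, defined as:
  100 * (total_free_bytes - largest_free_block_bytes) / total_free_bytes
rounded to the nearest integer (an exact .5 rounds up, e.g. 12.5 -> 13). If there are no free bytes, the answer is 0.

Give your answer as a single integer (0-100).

Answer: 50

Derivation:
Op 1: a = malloc(2) -> a = 0; heap: [0-1 ALLOC][2-31 FREE]
Op 2: a = realloc(a, 14) -> a = 0; heap: [0-13 ALLOC][14-31 FREE]
Op 3: b = malloc(2) -> b = 14; heap: [0-13 ALLOC][14-15 ALLOC][16-31 FREE]
Op 4: c = malloc(8) -> c = 16; heap: [0-13 ALLOC][14-15 ALLOC][16-23 ALLOC][24-31 FREE]
Op 5: c = realloc(c, 7) -> c = 16; heap: [0-13 ALLOC][14-15 ALLOC][16-22 ALLOC][23-31 FREE]
Op 6: a = realloc(a, 13) -> a = 0; heap: [0-12 ALLOC][13-13 FREE][14-15 ALLOC][16-22 ALLOC][23-31 FREE]
Op 7: a = realloc(a, 10) -> a = 0; heap: [0-9 ALLOC][10-13 FREE][14-15 ALLOC][16-22 ALLOC][23-31 FREE]
Op 8: d = malloc(10) -> d = NULL; heap: [0-9 ALLOC][10-13 FREE][14-15 ALLOC][16-22 ALLOC][23-31 FREE]
Op 9: e = malloc(5) -> e = 23; heap: [0-9 ALLOC][10-13 FREE][14-15 ALLOC][16-22 ALLOC][23-27 ALLOC][28-31 FREE]
Free blocks: [4 4] total_free=8 largest=4 -> 100*(8-4)/8 = 400/8 = 50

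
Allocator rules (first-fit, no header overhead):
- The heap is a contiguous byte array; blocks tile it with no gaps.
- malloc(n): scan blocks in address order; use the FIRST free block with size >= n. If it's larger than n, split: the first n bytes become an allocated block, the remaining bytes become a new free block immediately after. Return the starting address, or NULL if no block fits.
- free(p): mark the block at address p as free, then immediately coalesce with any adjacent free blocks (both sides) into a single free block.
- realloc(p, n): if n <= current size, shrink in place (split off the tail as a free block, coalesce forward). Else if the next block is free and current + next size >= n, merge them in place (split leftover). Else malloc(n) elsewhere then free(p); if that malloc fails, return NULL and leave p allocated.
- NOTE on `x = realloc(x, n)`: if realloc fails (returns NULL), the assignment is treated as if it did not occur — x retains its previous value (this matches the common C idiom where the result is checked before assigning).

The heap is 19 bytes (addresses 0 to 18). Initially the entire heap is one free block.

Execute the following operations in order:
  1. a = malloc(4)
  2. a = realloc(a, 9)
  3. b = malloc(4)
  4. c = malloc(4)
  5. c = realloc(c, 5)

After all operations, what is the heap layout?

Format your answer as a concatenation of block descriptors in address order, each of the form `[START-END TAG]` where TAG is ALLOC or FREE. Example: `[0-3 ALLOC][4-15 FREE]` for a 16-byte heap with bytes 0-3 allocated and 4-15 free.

Op 1: a = malloc(4) -> a = 0; heap: [0-3 ALLOC][4-18 FREE]
Op 2: a = realloc(a, 9) -> a = 0; heap: [0-8 ALLOC][9-18 FREE]
Op 3: b = malloc(4) -> b = 9; heap: [0-8 ALLOC][9-12 ALLOC][13-18 FREE]
Op 4: c = malloc(4) -> c = 13; heap: [0-8 ALLOC][9-12 ALLOC][13-16 ALLOC][17-18 FREE]
Op 5: c = realloc(c, 5) -> c = 13; heap: [0-8 ALLOC][9-12 ALLOC][13-17 ALLOC][18-18 FREE]

Answer: [0-8 ALLOC][9-12 ALLOC][13-17 ALLOC][18-18 FREE]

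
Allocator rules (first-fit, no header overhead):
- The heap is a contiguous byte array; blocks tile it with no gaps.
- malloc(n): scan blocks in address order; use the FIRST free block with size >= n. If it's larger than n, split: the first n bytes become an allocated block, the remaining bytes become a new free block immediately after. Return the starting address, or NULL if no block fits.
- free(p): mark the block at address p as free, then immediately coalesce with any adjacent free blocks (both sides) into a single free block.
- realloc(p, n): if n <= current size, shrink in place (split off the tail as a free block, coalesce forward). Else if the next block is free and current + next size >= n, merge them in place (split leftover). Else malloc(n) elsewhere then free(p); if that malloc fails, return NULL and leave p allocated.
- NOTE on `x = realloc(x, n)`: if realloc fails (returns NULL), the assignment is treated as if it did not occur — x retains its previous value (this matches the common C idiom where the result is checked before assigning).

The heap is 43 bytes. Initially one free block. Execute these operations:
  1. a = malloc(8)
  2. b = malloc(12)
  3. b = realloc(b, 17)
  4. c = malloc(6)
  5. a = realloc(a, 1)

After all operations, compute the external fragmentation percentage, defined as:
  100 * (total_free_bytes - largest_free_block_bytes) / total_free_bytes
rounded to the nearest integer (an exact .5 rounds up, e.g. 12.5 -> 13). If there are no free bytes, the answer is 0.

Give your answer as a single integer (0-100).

Op 1: a = malloc(8) -> a = 0; heap: [0-7 ALLOC][8-42 FREE]
Op 2: b = malloc(12) -> b = 8; heap: [0-7 ALLOC][8-19 ALLOC][20-42 FREE]
Op 3: b = realloc(b, 17) -> b = 8; heap: [0-7 ALLOC][8-24 ALLOC][25-42 FREE]
Op 4: c = malloc(6) -> c = 25; heap: [0-7 ALLOC][8-24 ALLOC][25-30 ALLOC][31-42 FREE]
Op 5: a = realloc(a, 1) -> a = 0; heap: [0-0 ALLOC][1-7 FREE][8-24 ALLOC][25-30 ALLOC][31-42 FREE]
Free blocks: [7 12] total_free=19 largest=12 -> 100*(19-12)/19 = 700/19 ≈ 36.842 -> rounds to 37

Answer: 37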